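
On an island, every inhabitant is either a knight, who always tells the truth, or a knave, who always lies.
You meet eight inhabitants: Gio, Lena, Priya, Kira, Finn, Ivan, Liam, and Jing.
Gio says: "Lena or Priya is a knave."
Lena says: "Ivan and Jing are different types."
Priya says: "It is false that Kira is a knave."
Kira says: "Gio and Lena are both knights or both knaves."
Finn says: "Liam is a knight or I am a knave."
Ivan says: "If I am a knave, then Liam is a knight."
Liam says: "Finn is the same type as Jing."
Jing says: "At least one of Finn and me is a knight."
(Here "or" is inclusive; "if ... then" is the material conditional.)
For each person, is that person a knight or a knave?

Gio (knight): "Lena or Priya is a knave" — true. ✓
Lena is a knave; "Ivan and Jing are different types" is false, as required.
Since Priya is a knave, "it is false that Kira is a knave" needs to be false, which holds.
Kira is a knave, so "Gio and Lena are both knights or both knaves" must be false — and it is.
Finn (knight): "Liam is a knight or I am a knave" — true. ✓
Since Ivan is a knight, "if I am a knave, then Liam is a knight" needs to be true, which holds.
Since Liam is a knight, "Finn is the same type as Jing" needs to be true, which holds.
As a knight, Jing's statement "at least one of Finn and me is a knight" should be true; it is.

Gio is a knight, Lena is a knave, Priya is a knave, Kira is a knave, Finn is a knight, Ivan is a knight, Liam is a knight, and Jing is a knight.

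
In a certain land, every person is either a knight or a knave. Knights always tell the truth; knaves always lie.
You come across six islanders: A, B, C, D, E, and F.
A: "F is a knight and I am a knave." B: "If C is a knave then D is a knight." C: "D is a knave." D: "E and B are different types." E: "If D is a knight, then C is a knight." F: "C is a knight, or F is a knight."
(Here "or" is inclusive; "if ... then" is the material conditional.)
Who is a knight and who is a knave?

A is a knave, and the claim "F is a knight and I am a knave" is indeed false.
As a knight, B's statement "if C is a knave then D is a knight" should be True; it is.
C is a knave, and the claim "D is a knave" is indeed false.
Since D is a knight, "E and B are different types" needs to be True, which holds.
As a knave, E's statement "if D is a knight, then C is a knight" should be false; it is.
F (knave): "C is a knight, or F is a knight" — false. ✓

Knights: B and D. Knaves: A, C, E, and F.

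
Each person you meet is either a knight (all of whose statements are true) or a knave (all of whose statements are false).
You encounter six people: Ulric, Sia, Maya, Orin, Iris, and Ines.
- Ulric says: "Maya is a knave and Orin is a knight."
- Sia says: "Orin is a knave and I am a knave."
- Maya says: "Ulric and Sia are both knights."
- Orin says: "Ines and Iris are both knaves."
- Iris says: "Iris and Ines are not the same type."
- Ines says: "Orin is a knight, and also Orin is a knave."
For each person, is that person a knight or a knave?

Ulric is a knight; "Maya is a knave and Orin is a knight" is True, as required.
Sia (knave): "Orin is a knave and I am a knave" — False. ✓
Maya (knave): "Ulric and Sia are both knights" — False. ✓
Orin is a knight, and the claim "Ines and Iris are both knaves" is indeed True.
Iris is a knave, so "Iris and Ines are not the same type" must be False — and it is.
Since Ines is a knave, "Orin is a knight, and also Orin is a knave" needs to be False, which holds.

Ulric is a knight, Sia is a knave, Maya is a knave, Orin is a knight, Iris is a knave, and Ines is a knave.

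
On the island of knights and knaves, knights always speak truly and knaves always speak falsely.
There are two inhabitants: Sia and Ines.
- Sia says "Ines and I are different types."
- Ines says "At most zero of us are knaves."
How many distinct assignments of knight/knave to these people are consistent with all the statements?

2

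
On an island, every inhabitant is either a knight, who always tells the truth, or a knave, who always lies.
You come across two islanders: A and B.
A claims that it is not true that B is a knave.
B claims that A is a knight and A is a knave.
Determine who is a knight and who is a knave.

A (knave): "it is not true that B is a knave" — false. ✓
As a knave, B's statement "A is a knight and A is a knave" should be false; it is.

A is a knave and B is a knave.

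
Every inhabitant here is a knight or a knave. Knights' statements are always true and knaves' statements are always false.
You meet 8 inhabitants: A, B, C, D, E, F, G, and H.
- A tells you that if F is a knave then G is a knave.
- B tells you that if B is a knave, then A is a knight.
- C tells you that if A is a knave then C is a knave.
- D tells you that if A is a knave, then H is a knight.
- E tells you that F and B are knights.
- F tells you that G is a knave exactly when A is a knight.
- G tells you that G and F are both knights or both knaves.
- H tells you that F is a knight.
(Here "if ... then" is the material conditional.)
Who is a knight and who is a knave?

A is a knight, B is a knight, C is a knight, D is a knight, E is a knight, F is a knight, G is a knave, and H is a knight.

Since A is a knight, "if F is a knave then G is a knave" needs to be true, which holds.
B (knight): "if B is a knave, then A is a knight" — true. ✓
C is a knight, and the claim "if A is a knave then C is a knave" is indeed true.
As a knight, D's statement "if A is a knave, then H is a knight" should be true; it is.
Since E is a knight, "F and B are knights" needs to be true, which holds.
Since F is a knight, "G is a knave exactly when A is a knight" needs to be true, which holds.
G (knave): "G and F are both knights or both knaves" — false. ✓
Since H is a knight, "F is a knight" needs to be true, which holds.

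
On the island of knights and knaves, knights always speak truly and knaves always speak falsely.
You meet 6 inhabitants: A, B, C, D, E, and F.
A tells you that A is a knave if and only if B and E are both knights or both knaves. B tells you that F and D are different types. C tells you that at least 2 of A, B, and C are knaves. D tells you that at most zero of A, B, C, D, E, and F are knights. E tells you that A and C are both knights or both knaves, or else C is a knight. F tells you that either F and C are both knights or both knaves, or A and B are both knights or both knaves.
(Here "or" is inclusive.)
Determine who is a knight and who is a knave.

A is a knight, so "A is a knave if and only if B and E are both knights or both knaves" must be true — and it is.
B (knight): "F and D are different types" — true. ✓
Since C is a knave, "at least 2 of A, B, and C are knaves" needs to be false, which holds.
D is a knave, so "at most zero of A, B, C, D, E, and F are knights" must be false — and it is.
Since E is a knave, "A and C are both knights or both knaves, or else C is a knight" needs to be false, which holds.
F is a knight; "either F and C are both knights or both knaves, or A and B are both knights or both knaves" is true, as required.

A is a knight, B is a knight, C is a knave, D is a knave, E is a knave, and F is a knight.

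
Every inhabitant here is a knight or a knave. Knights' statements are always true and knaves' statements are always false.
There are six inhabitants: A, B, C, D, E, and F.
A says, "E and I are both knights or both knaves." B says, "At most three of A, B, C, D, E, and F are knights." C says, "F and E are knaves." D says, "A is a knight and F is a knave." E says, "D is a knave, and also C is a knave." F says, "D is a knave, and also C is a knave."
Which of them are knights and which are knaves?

Since A is a knave, "E and I are both knights or both knaves" needs to be False, which holds.
B is a knight, and the claim "at most three of A, B, C, D, E, and F are knights" is indeed True.
Since C is a knave, "F and E are knaves" needs to be False, which holds.
Since D is a knave, "A is a knight and F is a knave" needs to be False, which holds.
E (knight): "D is a knave, and also C is a knave" — True. ✓
Since F is a knight, "D is a knave, and also C is a knave" needs to be True, which holds.

Knights: B, E, and F. Knaves: A, C, and D.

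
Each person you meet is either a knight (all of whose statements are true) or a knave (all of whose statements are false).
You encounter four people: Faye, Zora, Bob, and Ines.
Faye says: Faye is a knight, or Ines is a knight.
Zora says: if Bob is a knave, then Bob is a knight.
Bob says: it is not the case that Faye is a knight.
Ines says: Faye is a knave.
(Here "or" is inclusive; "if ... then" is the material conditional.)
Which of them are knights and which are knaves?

Faye is a knight, Zora is a knave, Bob is a knave, and Ines is a knave.

Suppose Faye is a knave. Then Faye's statement "Faye is a knight, or Ines is a knight" would have to be false. Checking the 8 ways to assign the others, none is consistent with every speaker.
(For instance, with Zora=knave, Bob=knave, Ines=knave, Bob's claim "it is not the case that Faye is a knight" comes out true where it would need to be false.)
So Faye must be a knight, making "Faye is a knight, or Ines is a knight" true. Taking Faye=knight, Zora=knave, Bob=knave, Ines=knave, each remaining statement checks out:
  Zora (knave): "if Bob is a knave, then Bob is a knight" — false. ✓
  Bob (knave): "it is not the case that Faye is a knight" — false. ✓
  Ines (knave): "Faye is a knave" — false. ✓
This is the unique consistent assignment.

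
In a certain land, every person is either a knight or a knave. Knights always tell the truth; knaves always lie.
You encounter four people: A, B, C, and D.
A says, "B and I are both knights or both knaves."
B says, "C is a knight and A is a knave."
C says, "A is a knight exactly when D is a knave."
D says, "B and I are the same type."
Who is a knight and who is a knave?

A is a knave, B is a knight, C is a knight, and D is a knight.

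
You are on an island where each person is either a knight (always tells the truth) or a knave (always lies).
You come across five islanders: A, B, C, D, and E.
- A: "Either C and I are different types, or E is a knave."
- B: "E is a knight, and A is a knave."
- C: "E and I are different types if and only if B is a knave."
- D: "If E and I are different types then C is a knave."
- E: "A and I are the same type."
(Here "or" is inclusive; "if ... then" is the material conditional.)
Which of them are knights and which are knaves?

A is a knight; "either C and I are different types, or E is a knave" is true, as required.
B is a knave, and the claim "E is a knight, and A is a knave" is indeed False.
C is a knave, and the claim "E and I are different types if and only if B is a knave" is indeed False.
D is a knight; "if E and I are different types then C is a knave" is true, as required.
Since E is a knave, "A and I are the same type" needs to be False, which holds.

A is a knight, B is a knave, C is a knave, D is a knight, and E is a knave.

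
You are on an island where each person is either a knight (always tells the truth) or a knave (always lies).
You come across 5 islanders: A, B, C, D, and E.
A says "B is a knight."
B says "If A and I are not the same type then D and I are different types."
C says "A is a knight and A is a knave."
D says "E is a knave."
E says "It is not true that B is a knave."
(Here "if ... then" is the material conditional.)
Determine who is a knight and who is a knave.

Knights: A, B, and E. Knaves: C and D.

Suppose A is a knave. Then A's statement "B is a knight" would have to be false. Checking the 16 ways to assign the others, none is consistent with every speaker.
(For instance, with B=knight, C=knave, D=knave, E=knight, A's claim "B is a knight" comes out true where it would need to be false.)
So A must be a knight, making "B is a knight" true. Taking A=knight, B=knight, C=knave, D=knave, E=knight, each remaining statement checks out:
  B (knight): "if A and I are not the same type then D and I are different types" — true. ✓
  C (knave): "A is a knight and A is a knave" — false. ✓
  D (knave): "E is a knave" — false. ✓
  E (knight): "it is not true that B is a knave" — true. ✓
This is the unique consistent assignment.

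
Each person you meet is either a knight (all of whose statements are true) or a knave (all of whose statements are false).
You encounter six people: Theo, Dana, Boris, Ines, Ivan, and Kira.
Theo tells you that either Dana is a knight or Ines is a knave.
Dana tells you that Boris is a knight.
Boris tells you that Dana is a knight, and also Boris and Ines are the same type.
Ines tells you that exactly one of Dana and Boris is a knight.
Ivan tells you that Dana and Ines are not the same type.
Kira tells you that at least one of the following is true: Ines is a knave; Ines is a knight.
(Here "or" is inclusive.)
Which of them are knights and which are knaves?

Theo is a knight, Dana is a knave, Boris is a knave, Ines is a knave, Ivan is a knave, and Kira is a knight.

Theo (knight): "either Dana is a knight or Ines is a knave" — True. ✓
Dana is a knave, and the claim "Boris is a knight" is indeed False.
Boris is a knave, and the claim "Dana is a knight, and also Boris and Ines are the same type" is indeed False.
As a knave, Ines's statement "exactly one of Dana and Boris is a knight" should be False; it is.
Ivan is a knave; "Dana and Ines are not the same type" is False, as required.
Kira (knight): "at least one of the following is true: Ines is a knave; Ines is a knight" — True. ✓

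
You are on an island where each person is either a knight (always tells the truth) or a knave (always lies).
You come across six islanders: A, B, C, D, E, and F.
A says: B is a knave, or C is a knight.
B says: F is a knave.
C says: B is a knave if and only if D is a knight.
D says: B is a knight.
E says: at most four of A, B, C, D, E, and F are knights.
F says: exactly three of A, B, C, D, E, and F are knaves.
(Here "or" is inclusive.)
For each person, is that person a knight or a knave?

Knights: A, E, and F. Knaves: B, C, and D.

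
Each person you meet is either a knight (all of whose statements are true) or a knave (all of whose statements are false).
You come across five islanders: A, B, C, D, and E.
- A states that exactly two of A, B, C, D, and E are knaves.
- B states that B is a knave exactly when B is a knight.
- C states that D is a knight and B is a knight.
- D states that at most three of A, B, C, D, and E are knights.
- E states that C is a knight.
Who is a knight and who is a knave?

Suppose A is a knight. Then A's statement "exactly two of A, B, C, D, and E are knaves" would have to be true. Checking the 16 ways to assign the others, none is consistent with every speaker.
(For instance, with B=knave, C=knave, D=knight, E=knave, A's claim "exactly two of A, B, C, D, and E are knaves" comes out false where it would need to be true.)
So A must be a knave, making "exactly two of A, B, C, D, and E are knaves" false. Taking A=knave, B=knave, C=knave, D=knight, E=knave, each remaining statement checks out:
  B (knave): "B is a knave exactly when B is a knight" — false. ✓
  C (knave): "D is a knight and B is a knight" — false. ✓
  D (knight): "at most three of A, B, C, D, and E are knights" — true. ✓
  E (knave): "C is a knight" — false. ✓
This is the unique consistent assignment.

A is a knave, B is a knave, C is a knave, D is a knight, and E is a knave.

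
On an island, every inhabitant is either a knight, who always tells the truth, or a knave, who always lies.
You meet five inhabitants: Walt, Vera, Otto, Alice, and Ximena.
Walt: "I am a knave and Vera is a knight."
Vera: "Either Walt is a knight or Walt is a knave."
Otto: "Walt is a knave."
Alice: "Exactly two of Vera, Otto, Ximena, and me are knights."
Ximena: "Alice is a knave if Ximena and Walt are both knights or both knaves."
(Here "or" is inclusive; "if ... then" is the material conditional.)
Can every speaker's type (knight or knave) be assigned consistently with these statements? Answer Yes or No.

No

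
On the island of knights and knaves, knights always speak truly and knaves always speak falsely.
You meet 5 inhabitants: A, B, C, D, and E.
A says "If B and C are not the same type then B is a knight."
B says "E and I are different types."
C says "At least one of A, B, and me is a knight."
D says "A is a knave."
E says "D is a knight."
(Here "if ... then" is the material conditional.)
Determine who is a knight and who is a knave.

A is a knight, and the claim "if B and C are not the same type then B is a knight" is indeed true.
B is a knight, so "E and I are different types" must be true — and it is.
C is a knight, and the claim "at least one of A, B, and me is a knight" is indeed true.
As a knave, D's statement "A is a knave" should be False; it is.
E is a knave; "D is a knight" is False, as required.

A is a knight, B is a knight, C is a knight, D is a knave, and E is a knave.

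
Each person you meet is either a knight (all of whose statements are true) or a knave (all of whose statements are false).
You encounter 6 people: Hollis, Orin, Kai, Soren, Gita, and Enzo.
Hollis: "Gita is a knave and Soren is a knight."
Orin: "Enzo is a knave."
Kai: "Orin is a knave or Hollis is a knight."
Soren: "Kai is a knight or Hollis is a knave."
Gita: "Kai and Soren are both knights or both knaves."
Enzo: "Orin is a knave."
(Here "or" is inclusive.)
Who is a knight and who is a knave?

Hollis is a knave, so "Gita is a knave and Soren is a knight" must be False — and it is.
Orin is a knave; "Enzo is a knave" is False, as required.
As a knight, Kai's statement "Orin is a knave or Hollis is a knight" should be true; it is.
Soren is a knight, so "Kai is a knight or Hollis is a knave" must be true — and it is.
Since Gita is a knight, "Kai and Soren are both knights or both knaves" needs to be true, which holds.
Enzo (knight): "Orin is a knave" — true. ✓

Knights: Kai, Soren, Gita, and Enzo. Knaves: Hollis and Orin.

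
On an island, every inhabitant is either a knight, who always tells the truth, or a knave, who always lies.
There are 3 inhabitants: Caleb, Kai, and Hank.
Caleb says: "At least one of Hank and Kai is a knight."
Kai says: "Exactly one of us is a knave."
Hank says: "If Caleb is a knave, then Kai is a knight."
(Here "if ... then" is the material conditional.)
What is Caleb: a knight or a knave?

Caleb is a knave.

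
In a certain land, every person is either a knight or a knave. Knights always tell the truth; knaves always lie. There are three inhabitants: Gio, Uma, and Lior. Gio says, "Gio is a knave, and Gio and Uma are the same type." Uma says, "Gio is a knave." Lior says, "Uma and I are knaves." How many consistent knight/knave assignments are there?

1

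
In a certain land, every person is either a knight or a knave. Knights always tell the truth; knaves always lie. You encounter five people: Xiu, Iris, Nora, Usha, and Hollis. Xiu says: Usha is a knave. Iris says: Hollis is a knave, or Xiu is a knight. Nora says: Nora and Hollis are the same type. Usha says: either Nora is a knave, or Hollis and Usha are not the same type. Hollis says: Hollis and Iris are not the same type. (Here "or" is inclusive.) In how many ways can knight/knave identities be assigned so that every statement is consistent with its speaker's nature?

1

Consistent assignments:
  Xiu=knave, Iris=knave, Nora=knave, Usha=knight, Hollis=knight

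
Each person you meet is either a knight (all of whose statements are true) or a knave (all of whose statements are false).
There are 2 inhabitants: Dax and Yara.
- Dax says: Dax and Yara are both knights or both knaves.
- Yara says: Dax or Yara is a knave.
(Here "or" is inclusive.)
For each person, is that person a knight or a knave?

Knights: Yara. Knaves: Dax.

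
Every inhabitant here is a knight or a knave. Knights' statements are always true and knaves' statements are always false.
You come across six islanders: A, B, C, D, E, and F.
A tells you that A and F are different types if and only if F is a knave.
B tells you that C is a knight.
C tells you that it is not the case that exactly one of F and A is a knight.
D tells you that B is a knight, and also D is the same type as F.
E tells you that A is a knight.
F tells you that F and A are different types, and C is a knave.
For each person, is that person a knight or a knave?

A is a knave, B is a knave, C is a knave, D is a knave, E is a knave, and F is a knight.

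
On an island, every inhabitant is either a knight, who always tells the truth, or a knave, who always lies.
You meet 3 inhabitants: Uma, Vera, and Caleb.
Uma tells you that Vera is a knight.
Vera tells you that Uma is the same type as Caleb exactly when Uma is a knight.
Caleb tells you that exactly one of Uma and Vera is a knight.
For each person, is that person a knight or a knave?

As a knave, Uma's statement "Vera is a knight" should be False; it is.
Vera is a knave, and the claim "Uma is the same type as Caleb exactly when Uma is a knight" is indeed False.
Caleb (knave): "exactly one of Uma and Vera is a knight" — False. ✓

Uma is a knave, Vera is a knave, and Caleb is a knave.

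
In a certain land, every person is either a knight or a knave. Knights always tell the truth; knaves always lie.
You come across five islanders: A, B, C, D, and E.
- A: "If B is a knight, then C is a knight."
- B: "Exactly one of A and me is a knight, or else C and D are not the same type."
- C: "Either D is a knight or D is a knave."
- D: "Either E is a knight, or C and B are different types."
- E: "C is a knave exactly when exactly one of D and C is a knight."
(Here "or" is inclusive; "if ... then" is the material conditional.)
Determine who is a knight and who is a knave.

A is a knight, B is a knight, C is a knight, D is a knave, and E is a knave.

As a knight, A's statement "if B is a knight, then C is a knight" should be True; it is.
As a knight, B's statement "exactly one of A and me is a knight, or else C and D are not the same type" should be True; it is.
C (knight): "either D is a knight or D is a knave" — True. ✓
D is a knave, and the claim "either E is a knight, or C and B are different types" is indeed False.
E is a knave, and the claim "C is a knave exactly when exactly one of D and C is a knight" is indeed False.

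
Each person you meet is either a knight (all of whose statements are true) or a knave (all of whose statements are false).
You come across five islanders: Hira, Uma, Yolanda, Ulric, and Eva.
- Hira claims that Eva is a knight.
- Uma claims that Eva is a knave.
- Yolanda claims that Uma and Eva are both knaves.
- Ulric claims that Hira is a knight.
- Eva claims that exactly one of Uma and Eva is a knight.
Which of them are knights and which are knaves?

Suppose Hira is a knave. Then Hira's statement "Eva is a knight" would have to be false. Checking the 16 ways to assign the others, none is consistent with every speaker.
(For instance, with Uma=knave, Yolanda=knave, Ulric=knight, Eva=knight, Hira's claim "Eva is a knight" comes out true where it would need to be false.)
So Hira must be a knight, making "Eva is a knight" true. Taking Hira=knight, Uma=knave, Yolanda=knave, Ulric=knight, Eva=knight, each remaining statement checks out:
  Uma (knave): "Eva is a knave" — false. ✓
  Yolanda (knave): "Uma and Eva are both knaves" — false. ✓
  Ulric (knight): "Hira is a knight" — true. ✓
  Eva (knight): "exactly one of Uma and Eva is a knight" — true. ✓
This is the unique consistent assignment.

Knights: Hira, Ulric, and Eva. Knaves: Uma and Yolanda.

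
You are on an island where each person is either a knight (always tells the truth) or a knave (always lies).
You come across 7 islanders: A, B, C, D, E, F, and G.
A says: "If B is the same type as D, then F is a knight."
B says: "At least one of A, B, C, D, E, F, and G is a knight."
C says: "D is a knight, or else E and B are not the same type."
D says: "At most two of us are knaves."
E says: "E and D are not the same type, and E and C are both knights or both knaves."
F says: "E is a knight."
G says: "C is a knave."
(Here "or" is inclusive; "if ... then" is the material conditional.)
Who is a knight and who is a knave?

A is a knight; "if B is the same type as D, then F is a knight" is true, as required.
Since B is a knight, "at least one of A, B, C, D, E, F, and G is a knight" needs to be true, which holds.
C is a knight; "D is a knight, or else E and B are not the same type" is true, as required.
D (knave): "at most two of us are knaves" — False. ✓
E is a knave; "E and D are not the same type, and E and C are both knights or both knaves" is False, as required.
F (knave): "E is a knight" — False. ✓
G is a knave, and the claim "C is a knave" is indeed False.

Knights: A, B, and C. Knaves: D, E, F, and G.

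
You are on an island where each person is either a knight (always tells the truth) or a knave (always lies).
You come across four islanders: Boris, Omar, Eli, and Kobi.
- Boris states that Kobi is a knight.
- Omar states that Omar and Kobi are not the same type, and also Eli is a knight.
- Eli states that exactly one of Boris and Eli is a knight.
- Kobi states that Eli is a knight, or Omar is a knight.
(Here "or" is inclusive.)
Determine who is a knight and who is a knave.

Suppose Boris is a knight. Then Boris's statement "Kobi is a knight" would have to be true. Checking the 8 ways to assign the others, none is consistent with every speaker.
(For instance, with Omar=knave, Eli=knave, Kobi=knave, Boris's claim "Kobi is a knight" comes out false where it would need to be true.)
So Boris must be a knave, making "Kobi is a knight" false. Taking Boris=knave, Omar=knave, Eli=knave, Kobi=knave, each remaining statement checks out:
  Omar (knave): "Omar and Kobi are not the same type, and also Eli is a knight" — false. ✓
  Eli (knave): "exactly one of Boris and Eli is a knight" — false. ✓
  Kobi (knave): "Eli is a knight, or Omar is a knight" — false. ✓
This is the unique consistent assignment.

Knights: none. Knaves: Boris, Omar, Eli, and Kobi.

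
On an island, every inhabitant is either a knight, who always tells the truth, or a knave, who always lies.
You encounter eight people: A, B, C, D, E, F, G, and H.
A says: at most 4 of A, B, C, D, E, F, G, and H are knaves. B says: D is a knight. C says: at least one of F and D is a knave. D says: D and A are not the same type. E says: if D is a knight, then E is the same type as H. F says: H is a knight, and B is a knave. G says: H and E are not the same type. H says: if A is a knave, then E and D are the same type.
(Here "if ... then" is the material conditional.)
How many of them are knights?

The unique consistent assignment is A=knave, B=knave, C=knight, D=knave, E=knight, F=knave, G=knight, H=knave.
That has 3 knights.

3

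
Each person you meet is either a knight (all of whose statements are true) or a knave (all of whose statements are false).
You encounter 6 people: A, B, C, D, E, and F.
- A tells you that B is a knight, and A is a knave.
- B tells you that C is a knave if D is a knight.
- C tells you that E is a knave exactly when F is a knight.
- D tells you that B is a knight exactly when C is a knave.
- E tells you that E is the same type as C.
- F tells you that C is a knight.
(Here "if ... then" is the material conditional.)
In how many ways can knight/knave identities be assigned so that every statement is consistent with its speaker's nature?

1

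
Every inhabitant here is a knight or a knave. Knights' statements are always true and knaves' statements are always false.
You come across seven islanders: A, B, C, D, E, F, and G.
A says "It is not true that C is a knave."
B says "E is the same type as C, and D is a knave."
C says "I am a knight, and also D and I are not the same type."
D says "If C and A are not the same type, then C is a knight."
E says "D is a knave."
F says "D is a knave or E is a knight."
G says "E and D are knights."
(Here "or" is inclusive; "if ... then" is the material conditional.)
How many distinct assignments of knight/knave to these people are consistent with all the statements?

1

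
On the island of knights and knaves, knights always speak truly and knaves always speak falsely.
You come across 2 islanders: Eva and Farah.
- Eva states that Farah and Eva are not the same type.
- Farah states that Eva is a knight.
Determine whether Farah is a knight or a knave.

Farah is a knave.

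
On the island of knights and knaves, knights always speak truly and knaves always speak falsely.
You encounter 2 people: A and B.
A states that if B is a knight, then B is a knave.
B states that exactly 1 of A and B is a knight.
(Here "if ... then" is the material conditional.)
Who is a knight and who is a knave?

A is a knave, so "if B is a knight, then B is a knave" must be false — and it is.
B (knight): "exactly 1 of A and B is a knight" — true. ✓

A is a knave and B is a knight.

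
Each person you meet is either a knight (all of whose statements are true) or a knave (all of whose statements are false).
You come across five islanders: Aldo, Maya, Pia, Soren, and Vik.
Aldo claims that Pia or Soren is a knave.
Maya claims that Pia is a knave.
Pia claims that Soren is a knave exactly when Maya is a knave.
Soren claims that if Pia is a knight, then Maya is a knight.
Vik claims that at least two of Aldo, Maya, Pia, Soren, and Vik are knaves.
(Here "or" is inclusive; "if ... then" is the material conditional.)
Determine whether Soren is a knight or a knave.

Soren is a knave.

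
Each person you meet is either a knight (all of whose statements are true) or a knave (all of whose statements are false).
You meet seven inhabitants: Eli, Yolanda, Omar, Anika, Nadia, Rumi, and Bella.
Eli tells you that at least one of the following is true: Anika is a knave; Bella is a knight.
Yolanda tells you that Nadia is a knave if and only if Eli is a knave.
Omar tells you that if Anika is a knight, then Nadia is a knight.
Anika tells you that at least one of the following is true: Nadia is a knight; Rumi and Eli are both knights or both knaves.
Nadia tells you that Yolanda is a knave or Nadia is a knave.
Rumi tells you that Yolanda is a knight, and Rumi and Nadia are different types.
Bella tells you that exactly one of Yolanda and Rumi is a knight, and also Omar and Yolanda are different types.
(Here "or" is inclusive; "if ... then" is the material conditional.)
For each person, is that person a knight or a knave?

Knights: Omar, Anika, and Nadia. Knaves: Eli, Yolanda, Rumi, and Bella.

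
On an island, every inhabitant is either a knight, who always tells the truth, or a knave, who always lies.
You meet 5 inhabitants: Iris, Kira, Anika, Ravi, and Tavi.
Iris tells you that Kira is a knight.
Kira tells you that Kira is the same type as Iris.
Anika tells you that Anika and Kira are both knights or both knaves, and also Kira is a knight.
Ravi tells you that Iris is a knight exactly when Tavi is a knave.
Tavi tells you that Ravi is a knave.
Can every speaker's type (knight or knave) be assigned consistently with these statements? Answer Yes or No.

Yes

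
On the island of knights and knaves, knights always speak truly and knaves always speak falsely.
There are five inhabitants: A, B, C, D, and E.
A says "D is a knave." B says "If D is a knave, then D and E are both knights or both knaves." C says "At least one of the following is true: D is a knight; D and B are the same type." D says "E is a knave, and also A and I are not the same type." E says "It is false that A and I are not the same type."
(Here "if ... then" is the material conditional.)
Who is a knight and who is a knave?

Knights: A, C, and E. Knaves: B and D.

A (knight): "D is a knave" — True. ✓
B is a knave, so "if D is a knave, then D and E are both knights or both knaves" must be false — and it is.
C (knight): "at least one of the following is true: D is a knight; D and B are the same type" — True. ✓
D is a knave; "E is a knave, and also A and I are not the same type" is false, as required.
As a knight, E's statement "it is false that A and I are not the same type" should be True; it is.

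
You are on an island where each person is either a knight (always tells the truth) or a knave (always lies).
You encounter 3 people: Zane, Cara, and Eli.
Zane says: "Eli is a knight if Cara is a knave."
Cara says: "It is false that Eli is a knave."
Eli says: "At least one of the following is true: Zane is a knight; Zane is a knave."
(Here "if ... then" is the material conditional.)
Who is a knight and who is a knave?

Knights: Zane, Cara, and Eli. Knaves: none.

Zane is a knight, and the claim "Eli is a knight if Cara is a knave" is indeed True.
As a knight, Cara's statement "it is false that Eli is a knave" should be True; it is.
Since Eli is a knight, "at least one of the following is true: Zane is a knight; Zane is a knave" needs to be True, which holds.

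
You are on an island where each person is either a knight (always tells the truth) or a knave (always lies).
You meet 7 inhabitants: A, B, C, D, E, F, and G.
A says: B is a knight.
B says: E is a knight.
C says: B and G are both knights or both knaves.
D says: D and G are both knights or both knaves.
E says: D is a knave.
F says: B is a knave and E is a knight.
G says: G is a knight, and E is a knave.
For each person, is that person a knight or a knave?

A is a knave, B is a knave, C is a knave, D is a knight, E is a knave, F is a knave, and G is a knight.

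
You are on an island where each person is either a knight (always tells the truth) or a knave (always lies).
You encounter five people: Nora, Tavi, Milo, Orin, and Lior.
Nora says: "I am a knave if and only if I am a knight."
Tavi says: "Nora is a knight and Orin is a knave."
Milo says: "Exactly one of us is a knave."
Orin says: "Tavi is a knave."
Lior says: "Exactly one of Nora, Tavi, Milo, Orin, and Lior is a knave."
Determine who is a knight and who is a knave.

Nora is a knave, Tavi is a knave, Milo is a knave, Orin is a knight, and Lior is a knave.

Suppose Nora is a knight. Then Nora's statement "I am a knave if and only if I am a knight" would have to be true. Checking the 16 ways to assign the others, none is consistent with every speaker.
(For instance, with Tavi=knave, Milo=knave, Orin=knight, Lior=knave, Nora's claim "I am a knave if and only if I am a knight" comes out false where it would need to be true.)
So Nora must be a knave, making "I am a knave if and only if I am a knight" false. Taking Nora=knave, Tavi=knave, Milo=knave, Orin=knight, Lior=knave, each remaining statement checks out:
  Tavi (knave): "Nora is a knight and Orin is a knave" — false. ✓
  Milo (knave): "exactly one of us is a knave" — false. ✓
  Orin (knight): "Tavi is a knave" — true. ✓
  Lior (knave): "exactly one of Nora, Tavi, Milo, Orin, and Lior is a knave" — false. ✓
This is the unique consistent assignment.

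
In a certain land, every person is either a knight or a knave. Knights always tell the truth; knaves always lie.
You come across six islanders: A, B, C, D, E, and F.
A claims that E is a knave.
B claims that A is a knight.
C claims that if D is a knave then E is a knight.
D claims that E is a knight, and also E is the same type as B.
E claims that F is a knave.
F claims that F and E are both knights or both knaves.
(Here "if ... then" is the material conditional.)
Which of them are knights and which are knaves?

A is a knave, and the claim "E is a knave" is indeed False.
As a knave, B's statement "A is a knight" should be False; it is.
As a knight, C's statement "if D is a knave then E is a knight" should be true; it is.
D is a knave, and the claim "E is a knight, and also E is the same type as B" is indeed False.
E is a knight, so "F is a knave" must be true — and it is.
As a knave, F's statement "F and E are both knights or both knaves" should be False; it is.

Knights: C and E. Knaves: A, B, D, and F.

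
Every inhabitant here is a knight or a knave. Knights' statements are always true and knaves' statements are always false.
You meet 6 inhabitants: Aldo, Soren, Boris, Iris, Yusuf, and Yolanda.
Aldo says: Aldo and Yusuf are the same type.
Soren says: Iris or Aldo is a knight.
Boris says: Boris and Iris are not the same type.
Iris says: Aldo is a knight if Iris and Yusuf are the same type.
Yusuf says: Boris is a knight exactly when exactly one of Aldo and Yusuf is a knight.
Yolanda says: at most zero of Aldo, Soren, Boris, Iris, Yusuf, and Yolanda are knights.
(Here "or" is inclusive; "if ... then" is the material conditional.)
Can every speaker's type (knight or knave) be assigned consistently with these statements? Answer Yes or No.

No

Checking all 64 assignments, each has at least one speaker whose statement's truth value contradicts their type.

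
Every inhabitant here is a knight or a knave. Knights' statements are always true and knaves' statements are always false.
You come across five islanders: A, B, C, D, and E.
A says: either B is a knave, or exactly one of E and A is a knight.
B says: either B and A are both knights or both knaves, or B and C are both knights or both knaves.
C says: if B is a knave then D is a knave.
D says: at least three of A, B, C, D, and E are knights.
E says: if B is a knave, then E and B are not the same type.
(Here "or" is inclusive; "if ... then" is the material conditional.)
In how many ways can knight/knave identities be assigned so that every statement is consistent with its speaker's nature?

Consistent assignments:
  A=knight, B=knave, C=knight, D=knave, E=knave

1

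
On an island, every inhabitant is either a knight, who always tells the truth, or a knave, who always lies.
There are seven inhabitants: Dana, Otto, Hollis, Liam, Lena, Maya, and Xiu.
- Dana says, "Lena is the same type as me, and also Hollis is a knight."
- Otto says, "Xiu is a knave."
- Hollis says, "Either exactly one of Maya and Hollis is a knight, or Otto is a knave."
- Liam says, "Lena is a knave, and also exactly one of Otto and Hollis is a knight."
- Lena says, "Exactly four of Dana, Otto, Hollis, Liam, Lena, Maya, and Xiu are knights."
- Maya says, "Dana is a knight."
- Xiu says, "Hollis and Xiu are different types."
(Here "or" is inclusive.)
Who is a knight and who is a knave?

Dana is a knave, Otto is a knight, Hollis is a knave, Liam is a knight, Lena is a knave, Maya is a knave, and Xiu is a knave.

Dana (knave): "Lena is the same type as me, and also Hollis is a knight" — False. ✓
As a knight, Otto's statement "Xiu is a knave" should be True; it is.
As a knave, Hollis's statement "either exactly one of Maya and Hollis is a knight, or Otto is a knave" should be False; it is.
Liam (knight): "Lena is a knave, and also exactly one of Otto and Hollis is a knight" — True. ✓
As a knave, Lena's statement "exactly four of Dana, Otto, Hollis, Liam, Lena, Maya, and Xiu are knights" should be False; it is.
Maya (knave): "Dana is a knight" — False. ✓
As a knave, Xiu's statement "Hollis and Xiu are different types" should be False; it is.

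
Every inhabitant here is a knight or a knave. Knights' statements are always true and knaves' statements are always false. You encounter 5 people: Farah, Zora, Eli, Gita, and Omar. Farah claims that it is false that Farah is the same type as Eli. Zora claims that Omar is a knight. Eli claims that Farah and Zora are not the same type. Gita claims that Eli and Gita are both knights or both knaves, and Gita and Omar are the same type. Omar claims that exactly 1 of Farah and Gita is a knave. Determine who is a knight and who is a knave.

Farah is a knight, Zora is a knight, Eli is a knave, Gita is a knave, and Omar is a knight.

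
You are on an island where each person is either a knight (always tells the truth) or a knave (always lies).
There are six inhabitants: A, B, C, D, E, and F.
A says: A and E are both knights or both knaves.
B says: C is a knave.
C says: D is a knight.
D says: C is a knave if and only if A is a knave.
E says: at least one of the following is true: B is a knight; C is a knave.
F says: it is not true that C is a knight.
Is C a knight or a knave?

C is a knave.

Consistent assignments: {A=knight, B=knight, C=knave, D=knave, E=knight, F=knight}
In every consistent assignment, C is a knave.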